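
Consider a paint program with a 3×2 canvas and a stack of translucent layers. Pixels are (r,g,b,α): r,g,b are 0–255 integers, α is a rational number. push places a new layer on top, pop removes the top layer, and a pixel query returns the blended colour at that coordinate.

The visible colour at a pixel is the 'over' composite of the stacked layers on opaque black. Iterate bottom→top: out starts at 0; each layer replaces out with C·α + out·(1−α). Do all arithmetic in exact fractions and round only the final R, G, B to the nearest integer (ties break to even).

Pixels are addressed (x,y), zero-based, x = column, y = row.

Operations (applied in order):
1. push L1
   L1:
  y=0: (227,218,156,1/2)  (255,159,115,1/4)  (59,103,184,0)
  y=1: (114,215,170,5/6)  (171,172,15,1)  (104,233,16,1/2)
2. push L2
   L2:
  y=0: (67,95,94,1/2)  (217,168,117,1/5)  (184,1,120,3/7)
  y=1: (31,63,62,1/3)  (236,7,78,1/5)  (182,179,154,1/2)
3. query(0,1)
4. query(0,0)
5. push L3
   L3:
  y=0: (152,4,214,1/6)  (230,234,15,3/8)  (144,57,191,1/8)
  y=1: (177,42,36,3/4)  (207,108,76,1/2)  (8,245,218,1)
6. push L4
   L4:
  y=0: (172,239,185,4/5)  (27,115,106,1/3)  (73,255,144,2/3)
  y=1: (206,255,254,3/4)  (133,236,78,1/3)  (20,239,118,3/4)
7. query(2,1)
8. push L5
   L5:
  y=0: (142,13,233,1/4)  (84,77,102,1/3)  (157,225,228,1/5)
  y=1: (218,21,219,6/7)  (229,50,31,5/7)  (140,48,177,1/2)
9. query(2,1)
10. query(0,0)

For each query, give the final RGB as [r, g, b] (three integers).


(0,1) stack=L1,L2; from [0,0,0]:
after L1 α=5/6: [95, 1075/6, 425/3]
after L2 α=1/3: [221/3, 1264/9, 1036/9]
rounded: [74, 140, 115]

query (0,0) [L1,L2] — begin 0,0,0
+L1 (α=1/2) → [227/2, 109, 78]
+L2 (α=1/2) → [361/4, 102, 86]
→ [90, 102, 86]

(2,1) stack=L1,L2,L3,L4; from [0,0,0]:
L1 α=1/2: [52, 233/2, 8]
L2 α=1/2: [117, 591/4, 81]
L3 α=1: [8, 245, 218]
L4 α=3/4: [17, 481/2, 143]
= [17, 240, 143]

at x=2,y=1 over L1,L2,L3,L4,L5:
after L1 α=1/2: [52, 233/2, 8]
after L2 α=1/2: [117, 591/4, 81]
after L3 α=1: [8, 245, 218]
after L4 α=3/4: [17, 481/2, 143]
after L5 α=1/2: [157/2, 577/4, 160]
= [78, 144, 160]

(0,0) stack=L1,L2,L3,L4,L5; from [0,0,0]:
after L1 α=1/2: [227/2, 109, 78]
after L2 α=1/2: [361/4, 102, 86]
after L3 α=1/6: [2413/24, 257/3, 322/3]
after L4 α=4/5: [3785/24, 625/3, 2542/15]
after L5 α=1/4: [4921/32, 319/2, 3707/20]
= [154, 160, 185]


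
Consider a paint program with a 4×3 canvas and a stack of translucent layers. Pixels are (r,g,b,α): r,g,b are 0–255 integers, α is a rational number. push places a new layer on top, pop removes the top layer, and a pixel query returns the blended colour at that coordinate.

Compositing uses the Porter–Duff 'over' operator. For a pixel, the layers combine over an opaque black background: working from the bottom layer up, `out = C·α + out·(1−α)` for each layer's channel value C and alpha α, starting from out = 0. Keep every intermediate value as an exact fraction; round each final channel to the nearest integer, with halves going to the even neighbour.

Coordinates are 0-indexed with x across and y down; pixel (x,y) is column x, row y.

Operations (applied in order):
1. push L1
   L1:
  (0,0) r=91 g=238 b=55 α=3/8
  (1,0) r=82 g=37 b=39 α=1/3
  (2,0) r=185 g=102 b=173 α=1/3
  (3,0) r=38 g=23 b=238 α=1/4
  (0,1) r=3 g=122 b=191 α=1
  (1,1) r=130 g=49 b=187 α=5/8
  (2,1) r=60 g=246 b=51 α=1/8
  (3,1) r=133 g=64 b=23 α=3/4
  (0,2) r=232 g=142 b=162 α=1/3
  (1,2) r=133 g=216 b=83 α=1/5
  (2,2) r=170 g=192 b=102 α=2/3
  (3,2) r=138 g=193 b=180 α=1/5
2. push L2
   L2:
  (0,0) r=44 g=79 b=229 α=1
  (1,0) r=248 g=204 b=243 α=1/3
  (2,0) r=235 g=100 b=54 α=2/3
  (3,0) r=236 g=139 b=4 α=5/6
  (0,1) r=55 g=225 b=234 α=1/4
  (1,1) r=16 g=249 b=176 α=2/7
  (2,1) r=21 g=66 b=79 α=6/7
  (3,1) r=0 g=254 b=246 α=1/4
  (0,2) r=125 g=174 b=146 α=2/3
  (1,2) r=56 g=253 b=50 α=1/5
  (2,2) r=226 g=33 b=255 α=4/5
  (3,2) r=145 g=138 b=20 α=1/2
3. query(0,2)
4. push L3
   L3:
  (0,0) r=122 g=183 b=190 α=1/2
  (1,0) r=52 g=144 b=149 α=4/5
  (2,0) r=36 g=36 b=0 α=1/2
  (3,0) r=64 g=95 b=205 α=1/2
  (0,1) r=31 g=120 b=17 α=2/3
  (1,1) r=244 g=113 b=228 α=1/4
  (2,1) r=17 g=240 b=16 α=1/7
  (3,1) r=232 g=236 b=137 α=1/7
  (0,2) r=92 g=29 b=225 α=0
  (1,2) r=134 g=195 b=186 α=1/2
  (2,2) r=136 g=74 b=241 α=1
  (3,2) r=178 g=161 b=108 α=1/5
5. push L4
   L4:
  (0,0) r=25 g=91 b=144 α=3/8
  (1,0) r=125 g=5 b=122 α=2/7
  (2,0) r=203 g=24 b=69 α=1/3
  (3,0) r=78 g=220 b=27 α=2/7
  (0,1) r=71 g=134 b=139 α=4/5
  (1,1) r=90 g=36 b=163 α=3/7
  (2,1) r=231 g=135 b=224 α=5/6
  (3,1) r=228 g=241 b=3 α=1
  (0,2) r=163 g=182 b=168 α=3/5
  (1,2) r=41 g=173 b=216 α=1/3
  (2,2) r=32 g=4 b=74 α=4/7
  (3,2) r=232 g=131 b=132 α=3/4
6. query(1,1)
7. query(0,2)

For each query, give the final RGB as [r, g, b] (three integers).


query (0,2) [L1,L2] — begin 0,0,0
L1 α=1/3: [232/3, 142/3, 54]
L2 α=2/3: [982/9, 1186/9, 346/3]
= [109, 132, 115]

query (1,1) [L1,L2,L3,L4] — begin 0,0,0
after L1 α=5/8: [325/4, 245/8, 935/8]
after L2 α=2/7: [1753/28, 5209/56, 7491/56]
after L3 α=1/4: [12091/112, 21955/224, 35241/224]
after L4 α=3/7: [19651/196, 28003/392, 62625/392]
= [100, 71, 160]

at x=0,y=2 over L1,L2,L3,L4:
after L1 α=1/3: [232/3, 142/3, 54]
after L2 α=2/3: [982/9, 1186/9, 346/3]
after L3 α=0: [982/9, 1186/9, 346/3]
after L4 α=3/5: [1273/9, 7286/45, 2204/15]
rounded: [141, 162, 147]


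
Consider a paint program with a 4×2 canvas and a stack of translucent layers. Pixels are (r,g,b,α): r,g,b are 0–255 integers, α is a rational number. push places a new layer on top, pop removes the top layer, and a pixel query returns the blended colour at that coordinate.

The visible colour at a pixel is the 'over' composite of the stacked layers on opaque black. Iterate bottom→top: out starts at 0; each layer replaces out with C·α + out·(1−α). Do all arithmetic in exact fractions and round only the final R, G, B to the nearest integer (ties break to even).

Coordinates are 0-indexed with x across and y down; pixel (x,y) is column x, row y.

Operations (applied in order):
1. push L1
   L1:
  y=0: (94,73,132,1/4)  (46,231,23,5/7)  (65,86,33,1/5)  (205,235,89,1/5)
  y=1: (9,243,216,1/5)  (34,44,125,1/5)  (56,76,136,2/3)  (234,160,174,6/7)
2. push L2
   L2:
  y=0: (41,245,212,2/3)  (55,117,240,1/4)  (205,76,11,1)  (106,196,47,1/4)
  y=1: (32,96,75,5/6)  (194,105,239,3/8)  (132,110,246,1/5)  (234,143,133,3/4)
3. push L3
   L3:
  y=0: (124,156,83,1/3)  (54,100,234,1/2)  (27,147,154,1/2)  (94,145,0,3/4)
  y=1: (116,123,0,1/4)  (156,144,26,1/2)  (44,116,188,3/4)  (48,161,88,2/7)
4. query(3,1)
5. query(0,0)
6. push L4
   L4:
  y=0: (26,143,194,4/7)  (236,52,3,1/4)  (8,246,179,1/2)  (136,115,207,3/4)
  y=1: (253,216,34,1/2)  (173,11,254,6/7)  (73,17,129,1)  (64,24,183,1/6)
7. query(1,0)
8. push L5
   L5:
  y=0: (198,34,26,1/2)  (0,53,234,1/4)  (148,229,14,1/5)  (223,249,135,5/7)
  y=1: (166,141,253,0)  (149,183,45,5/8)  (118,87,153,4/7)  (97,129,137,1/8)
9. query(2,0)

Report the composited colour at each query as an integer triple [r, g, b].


query (3,1) [L1,L2,L3] — begin 0,0,0
+L1 (α=6/7) → [1404/7, 960/7, 1044/7]
+L2 (α=3/4) → [3159/14, 3963/28, 3837/28]
+L3 (α=2/7) → [17139/98, 28831/196, 24113/196]
= [175, 147, 123]

query (0,0) [L1,L2,L3] — begin 0,0,0
after L1 α=1/4: [47/2, 73/4, 33]
after L2 α=2/3: [211/6, 2033/12, 457/3]
after L3 α=1/3: [583/9, 2969/18, 1163/9]
rounded: [65, 165, 129]

query (1,0) [L1,L2,L3,L4] — begin 0,0,0
after L1 α=5/7: [230/7, 165, 115/7]
after L2 α=1/4: [1075/28, 153, 2025/28]
after L3 α=1/2: [2587/56, 253/2, 8577/56]
after L4 α=1/4: [20977/224, 863/8, 25899/224]
→ [94, 108, 116]

at x=2,y=0 over L1,L2,L3,L4,L5:
L1 α=1/5: [13, 86/5, 33/5]
L2 α=1: [205, 76, 11]
L3 α=1/2: [116, 223/2, 165/2]
L4 α=1/2: [62, 715/4, 523/4]
L5 α=1/5: [396/5, 944/5, 537/5]
rounded: [79, 189, 107]


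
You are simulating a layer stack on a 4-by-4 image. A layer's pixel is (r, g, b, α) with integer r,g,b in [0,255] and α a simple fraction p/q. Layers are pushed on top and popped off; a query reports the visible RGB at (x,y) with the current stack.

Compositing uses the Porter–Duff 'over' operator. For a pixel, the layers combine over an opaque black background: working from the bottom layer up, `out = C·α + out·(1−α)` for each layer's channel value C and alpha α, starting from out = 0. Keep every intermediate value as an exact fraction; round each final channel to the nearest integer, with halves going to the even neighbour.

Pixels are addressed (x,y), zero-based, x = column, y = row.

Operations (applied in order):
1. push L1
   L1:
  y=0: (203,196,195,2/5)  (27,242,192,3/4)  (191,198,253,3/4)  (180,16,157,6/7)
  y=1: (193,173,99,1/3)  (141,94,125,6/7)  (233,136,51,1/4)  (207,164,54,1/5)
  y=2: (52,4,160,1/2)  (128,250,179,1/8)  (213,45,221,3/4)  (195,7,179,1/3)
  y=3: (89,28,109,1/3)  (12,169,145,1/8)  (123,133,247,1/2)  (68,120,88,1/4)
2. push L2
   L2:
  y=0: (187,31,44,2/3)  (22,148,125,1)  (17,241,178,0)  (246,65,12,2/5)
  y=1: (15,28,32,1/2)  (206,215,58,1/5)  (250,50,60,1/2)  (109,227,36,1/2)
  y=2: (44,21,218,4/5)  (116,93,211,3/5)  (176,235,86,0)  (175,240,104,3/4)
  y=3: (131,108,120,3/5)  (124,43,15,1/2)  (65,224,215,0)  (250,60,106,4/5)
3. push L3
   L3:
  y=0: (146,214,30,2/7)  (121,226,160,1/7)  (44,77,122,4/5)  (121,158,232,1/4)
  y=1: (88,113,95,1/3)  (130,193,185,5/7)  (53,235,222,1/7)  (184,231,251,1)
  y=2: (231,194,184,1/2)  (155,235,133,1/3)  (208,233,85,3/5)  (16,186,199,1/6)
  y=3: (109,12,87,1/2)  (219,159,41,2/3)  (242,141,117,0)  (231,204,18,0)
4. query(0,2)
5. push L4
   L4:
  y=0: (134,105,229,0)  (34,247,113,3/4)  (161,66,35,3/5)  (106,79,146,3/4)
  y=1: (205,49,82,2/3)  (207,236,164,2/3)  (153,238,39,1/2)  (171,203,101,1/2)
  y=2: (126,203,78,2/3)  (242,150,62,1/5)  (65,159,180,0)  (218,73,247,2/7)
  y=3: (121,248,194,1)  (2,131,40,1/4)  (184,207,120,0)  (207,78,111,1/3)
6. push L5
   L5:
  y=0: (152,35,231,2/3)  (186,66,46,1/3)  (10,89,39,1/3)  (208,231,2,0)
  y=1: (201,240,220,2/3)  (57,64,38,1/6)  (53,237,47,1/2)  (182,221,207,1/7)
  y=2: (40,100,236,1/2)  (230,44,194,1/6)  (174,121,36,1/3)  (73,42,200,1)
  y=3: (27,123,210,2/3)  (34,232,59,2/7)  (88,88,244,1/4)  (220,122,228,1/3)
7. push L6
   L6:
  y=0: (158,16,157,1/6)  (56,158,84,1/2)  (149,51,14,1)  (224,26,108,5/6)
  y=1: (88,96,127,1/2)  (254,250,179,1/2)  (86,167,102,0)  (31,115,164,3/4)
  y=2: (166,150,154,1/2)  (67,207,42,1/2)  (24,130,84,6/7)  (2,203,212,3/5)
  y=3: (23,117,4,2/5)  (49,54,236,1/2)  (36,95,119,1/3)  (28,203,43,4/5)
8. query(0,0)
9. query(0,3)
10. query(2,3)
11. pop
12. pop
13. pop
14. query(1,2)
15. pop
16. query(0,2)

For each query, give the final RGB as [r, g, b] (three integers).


query (0,2) [L1,L2,L3] — begin 0,0,0
L1 α=1/2: [26, 2, 80]
L2 α=4/5: [202/5, 86/5, 952/5]
L3 α=1/2: [1357/10, 528/5, 936/5]
→ [136, 106, 187]

(0,0) stack=L1,L2,L3,L4,L5,L6; from [0,0,0]:
after L1 α=2/5: [406/5, 392/5, 78]
after L2 α=2/3: [2276/15, 234/5, 166/3]
after L3 α=2/7: [3152/21, 662/7, 1010/21]
after L4 α=0: [3152/21, 662/7, 1010/21]
after L5 α=2/3: [9536/63, 384/7, 10712/63]
after L6 α=1/6: [28817/189, 1016/21, 63451/378]
rounded: [152, 48, 168]

(0,3) stack=L1,L2,L3,L4,L5,L6; from [0,0,0]:
+L1 (α=1/3) → [89/3, 28/3, 109/3]
+L2 (α=3/5) → [1357/15, 1028/15, 1298/15]
+L3 (α=1/2) → [1496/15, 604/15, 2603/30]
+L4 (α=1) → [121, 248, 194]
+L5 (α=2/3) → [175/3, 494/3, 614/3]
+L6 (α=2/5) → [221/5, 728/5, 622/5]
rounded: [44, 146, 124]

at x=2,y=3 over L1,L2,L3,L4,L5,L6:
+L1 (α=1/2) → [123/2, 133/2, 247/2]
+L2 (α=0) → [123/2, 133/2, 247/2]
+L3 (α=0) → [123/2, 133/2, 247/2]
+L4 (α=0) → [123/2, 133/2, 247/2]
+L5 (α=1/4) → [545/8, 575/8, 1229/8]
+L6 (α=1/3) → [689/12, 955/12, 1705/12]
→ [57, 80, 142]

(1,2) stack=L1,L2,L3; from [0,0,0]:
after L1 α=1/8: [16, 125/4, 179/8]
after L2 α=3/5: [76, 683/10, 2711/20]
after L3 α=1/3: [307/3, 1858/15, 1347/10]
→ [102, 124, 135]

at x=0,y=2 over L1,L2:
after L1 α=1/2: [26, 2, 80]
after L2 α=4/5: [202/5, 86/5, 952/5]
rounded: [40, 17, 190]


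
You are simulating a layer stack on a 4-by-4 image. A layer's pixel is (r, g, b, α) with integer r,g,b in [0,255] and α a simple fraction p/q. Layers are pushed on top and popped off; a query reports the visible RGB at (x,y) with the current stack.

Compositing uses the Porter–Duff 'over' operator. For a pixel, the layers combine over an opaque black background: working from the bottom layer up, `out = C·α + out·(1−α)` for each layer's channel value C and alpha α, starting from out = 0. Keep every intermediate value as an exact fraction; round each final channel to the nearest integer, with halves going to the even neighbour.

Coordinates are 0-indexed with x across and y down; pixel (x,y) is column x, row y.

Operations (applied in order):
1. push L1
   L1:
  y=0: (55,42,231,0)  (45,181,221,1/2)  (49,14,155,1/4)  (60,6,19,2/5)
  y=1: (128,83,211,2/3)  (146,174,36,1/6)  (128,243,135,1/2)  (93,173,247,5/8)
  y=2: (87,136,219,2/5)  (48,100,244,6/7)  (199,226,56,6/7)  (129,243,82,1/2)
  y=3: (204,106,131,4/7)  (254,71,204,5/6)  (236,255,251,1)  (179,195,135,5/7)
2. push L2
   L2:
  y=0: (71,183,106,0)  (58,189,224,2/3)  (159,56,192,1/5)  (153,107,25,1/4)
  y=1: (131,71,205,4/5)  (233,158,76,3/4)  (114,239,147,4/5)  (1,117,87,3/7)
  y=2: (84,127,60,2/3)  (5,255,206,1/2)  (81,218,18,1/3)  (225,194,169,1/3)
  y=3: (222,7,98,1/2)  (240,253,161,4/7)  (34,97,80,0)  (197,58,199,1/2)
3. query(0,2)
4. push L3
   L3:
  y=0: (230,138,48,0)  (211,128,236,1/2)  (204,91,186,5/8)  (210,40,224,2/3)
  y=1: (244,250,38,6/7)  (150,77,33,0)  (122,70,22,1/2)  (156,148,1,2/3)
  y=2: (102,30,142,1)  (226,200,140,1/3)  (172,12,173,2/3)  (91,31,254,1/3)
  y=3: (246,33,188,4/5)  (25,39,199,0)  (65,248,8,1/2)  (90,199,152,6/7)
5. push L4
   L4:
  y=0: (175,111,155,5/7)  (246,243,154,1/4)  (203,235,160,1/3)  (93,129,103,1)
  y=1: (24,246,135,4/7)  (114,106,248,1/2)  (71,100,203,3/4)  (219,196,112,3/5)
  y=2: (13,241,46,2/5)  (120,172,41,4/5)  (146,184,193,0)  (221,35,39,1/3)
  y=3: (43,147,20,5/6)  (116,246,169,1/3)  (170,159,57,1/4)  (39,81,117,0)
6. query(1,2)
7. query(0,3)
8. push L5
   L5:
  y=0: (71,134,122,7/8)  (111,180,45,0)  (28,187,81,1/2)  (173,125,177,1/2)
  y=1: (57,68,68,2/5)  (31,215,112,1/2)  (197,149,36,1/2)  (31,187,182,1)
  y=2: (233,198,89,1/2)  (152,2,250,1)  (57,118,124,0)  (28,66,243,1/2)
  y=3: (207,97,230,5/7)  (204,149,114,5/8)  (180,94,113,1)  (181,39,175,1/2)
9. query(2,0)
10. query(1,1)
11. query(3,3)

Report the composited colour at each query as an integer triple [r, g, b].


at x=0,y=2 over L1,L2:
+L1 (α=2/5) → [174/5, 272/5, 438/5]
+L2 (α=2/3) → [338/5, 514/5, 346/5]
rounded: [68, 103, 69]

at x=1,y=2 over L1,L2,L3,L4:
after L1 α=6/7: [288/7, 600/7, 1464/7]
after L2 α=1/2: [323/14, 2385/14, 1453/7]
after L3 α=1/3: [635/7, 3785/21, 3886/21]
after L4 α=4/5: [799/7, 18233/105, 1466/21]
rounded: [114, 174, 70]

at x=0,y=3 over L1,L2,L3,L4:
after L1 α=4/7: [816/7, 424/7, 524/7]
after L2 α=1/2: [1185/7, 473/14, 605/7]
after L3 α=4/5: [8073/35, 2321/70, 5869/35]
after L4 α=5/6: [7799/105, 53771/420, 3123/70]
→ [74, 128, 45]

(2,0) stack=L1,L2,L3,L4,L5; from [0,0,0]:
after L1 α=1/4: [49/4, 7/2, 155/4]
after L2 α=1/5: [208/5, 14, 347/5]
after L3 α=5/8: [1431/10, 497/8, 5691/40]
after L4 α=1/3: [2446/15, 479/4, 8891/60]
after L5 α=1/2: [1433/15, 1227/8, 13751/120]
rounded: [96, 153, 115]

query (1,1) [L1,L2,L3,L4,L5] — begin 0,0,0
after L1 α=1/6: [73/3, 29, 6]
after L2 α=3/4: [1085/6, 503/4, 117/2]
after L3 α=0: [1085/6, 503/4, 117/2]
after L4 α=1/2: [1769/12, 927/8, 613/4]
after L5 α=1/2: [2141/24, 2647/16, 1061/8]
rounded: [89, 165, 133]

query (3,3) [L1,L2,L3,L4,L5] — begin 0,0,0
after L1 α=5/7: [895/7, 975/7, 675/7]
after L2 α=1/2: [1137/7, 1381/14, 1034/7]
after L3 α=6/7: [4917/49, 18097/98, 7418/49]
after L4 α=0: [4917/49, 18097/98, 7418/49]
after L5 α=1/2: [6893/49, 21919/196, 15993/98]
→ [141, 112, 163]


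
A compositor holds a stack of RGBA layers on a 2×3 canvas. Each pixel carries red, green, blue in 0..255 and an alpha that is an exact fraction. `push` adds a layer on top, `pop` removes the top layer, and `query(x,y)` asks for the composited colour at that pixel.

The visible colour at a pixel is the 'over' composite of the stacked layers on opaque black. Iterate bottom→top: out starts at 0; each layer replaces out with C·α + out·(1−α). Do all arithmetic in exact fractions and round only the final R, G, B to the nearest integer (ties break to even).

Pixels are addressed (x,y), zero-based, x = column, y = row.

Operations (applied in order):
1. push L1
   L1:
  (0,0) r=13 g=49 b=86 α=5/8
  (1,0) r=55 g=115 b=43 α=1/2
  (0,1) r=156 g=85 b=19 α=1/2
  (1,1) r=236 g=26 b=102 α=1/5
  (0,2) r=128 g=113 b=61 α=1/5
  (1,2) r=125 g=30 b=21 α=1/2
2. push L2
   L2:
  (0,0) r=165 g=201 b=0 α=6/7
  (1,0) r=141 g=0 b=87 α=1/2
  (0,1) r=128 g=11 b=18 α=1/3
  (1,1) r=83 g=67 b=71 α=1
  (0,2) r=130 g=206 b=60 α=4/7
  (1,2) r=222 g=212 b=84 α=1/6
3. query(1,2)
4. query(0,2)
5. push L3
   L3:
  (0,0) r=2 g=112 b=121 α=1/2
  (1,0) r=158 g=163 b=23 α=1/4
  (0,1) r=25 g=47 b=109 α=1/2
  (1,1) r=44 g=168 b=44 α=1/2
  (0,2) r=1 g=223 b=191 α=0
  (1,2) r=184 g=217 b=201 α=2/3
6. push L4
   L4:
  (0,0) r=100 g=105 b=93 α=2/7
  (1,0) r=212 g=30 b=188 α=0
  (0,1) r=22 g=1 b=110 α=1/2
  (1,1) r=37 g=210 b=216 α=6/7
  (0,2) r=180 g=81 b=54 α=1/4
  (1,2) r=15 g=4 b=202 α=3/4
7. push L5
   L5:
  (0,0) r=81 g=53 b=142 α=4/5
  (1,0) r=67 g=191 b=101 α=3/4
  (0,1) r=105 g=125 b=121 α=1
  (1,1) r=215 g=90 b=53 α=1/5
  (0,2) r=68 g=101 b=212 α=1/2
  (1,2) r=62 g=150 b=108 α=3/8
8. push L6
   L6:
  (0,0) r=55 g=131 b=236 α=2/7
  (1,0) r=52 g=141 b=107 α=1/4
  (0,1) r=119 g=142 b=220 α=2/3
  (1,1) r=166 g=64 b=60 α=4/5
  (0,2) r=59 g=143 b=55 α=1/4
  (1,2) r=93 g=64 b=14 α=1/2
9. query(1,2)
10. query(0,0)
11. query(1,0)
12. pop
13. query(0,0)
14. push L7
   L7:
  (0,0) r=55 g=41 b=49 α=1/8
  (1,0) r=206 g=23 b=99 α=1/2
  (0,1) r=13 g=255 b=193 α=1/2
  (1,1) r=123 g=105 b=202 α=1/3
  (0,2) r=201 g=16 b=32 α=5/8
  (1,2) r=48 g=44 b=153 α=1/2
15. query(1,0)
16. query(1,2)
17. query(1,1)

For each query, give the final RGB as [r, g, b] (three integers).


query (1,2) [L1,L2] — begin 0,0,0
L1 α=1/2: [125/2, 15, 21/2]
L2 α=1/6: [1069/12, 287/6, 91/4]
rounded: [89, 48, 23]

at x=0,y=2 over L1,L2:
L1 α=1/5: [128/5, 113/5, 61/5]
L2 α=4/7: [2984/35, 637/5, 1383/35]
→ [85, 127, 40]

at x=1,y=2 over L1,L2,L3,L4,L5,L6:
after L1 α=1/2: [125/2, 15, 21/2]
after L2 α=1/6: [1069/12, 287/6, 91/4]
after L3 α=2/3: [5485/36, 2891/18, 1699/12]
after L4 α=3/4: [7105/144, 3107/72, 8971/48]
after L5 α=3/8: [62309/1152, 47935/576, 60407/384]
after L6 α=1/2: [169445/2304, 84799/1152, 65783/768]
→ [74, 74, 86]

at x=0,y=0 over L1,L2,L3,L4,L5,L6:
+L1 (α=5/8) → [65/8, 245/8, 215/4]
+L2 (α=6/7) → [7985/56, 9893/56, 215/28]
+L3 (α=1/2) → [8097/112, 16165/112, 3603/56]
+L4 (α=2/7) → [62885/784, 104345/784, 28431/392]
+L5 (α=4/5) → [316901/3920, 270553/3920, 251087/1960]
+L6 (α=2/7) → [403141/5488, 475961/5488, 436111/2744]
= [73, 87, 159]

(1,0) stack=L1,L2,L3,L4,L5,L6; from [0,0,0]:
+L1 (α=1/2) → [55/2, 115/2, 43/2]
+L2 (α=1/2) → [337/4, 115/4, 217/4]
+L3 (α=1/4) → [1643/16, 997/16, 743/16]
+L4 (α=0) → [1643/16, 997/16, 743/16]
+L5 (α=3/4) → [4859/64, 10165/64, 5591/64]
+L6 (α=1/4) → [17905/256, 39519/256, 23621/256]
→ [70, 154, 92]

at x=0,y=0 over L1,L2,L3,L4,L5:
+L1 (α=5/8) → [65/8, 245/8, 215/4]
+L2 (α=6/7) → [7985/56, 9893/56, 215/28]
+L3 (α=1/2) → [8097/112, 16165/112, 3603/56]
+L4 (α=2/7) → [62885/784, 104345/784, 28431/392]
+L5 (α=4/5) → [316901/3920, 270553/3920, 251087/1960]
rounded: [81, 69, 128]

(1,0) stack=L1,L2,L3,L4,L5,L7; from [0,0,0]:
after L1 α=1/2: [55/2, 115/2, 43/2]
after L2 α=1/2: [337/4, 115/4, 217/4]
after L3 α=1/4: [1643/16, 997/16, 743/16]
after L4 α=0: [1643/16, 997/16, 743/16]
after L5 α=3/4: [4859/64, 10165/64, 5591/64]
after L7 α=1/2: [18043/128, 11637/128, 11927/128]
= [141, 91, 93]

at x=1,y=2 over L1,L2,L3,L4,L5,L7:
after L1 α=1/2: [125/2, 15, 21/2]
after L2 α=1/6: [1069/12, 287/6, 91/4]
after L3 α=2/3: [5485/36, 2891/18, 1699/12]
after L4 α=3/4: [7105/144, 3107/72, 8971/48]
after L5 α=3/8: [62309/1152, 47935/576, 60407/384]
after L7 α=1/2: [117605/2304, 73279/1152, 119159/768]
→ [51, 64, 155]

(1,1) stack=L1,L2,L3,L4,L5,L7; from [0,0,0]:
after L1 α=1/5: [236/5, 26/5, 102/5]
after L2 α=1: [83, 67, 71]
after L3 α=1/2: [127/2, 235/2, 115/2]
after L4 α=6/7: [571/14, 2755/14, 2707/14]
after L5 α=1/5: [2647/35, 1228/7, 1157/7]
after L7 α=1/3: [9599/105, 3191/21, 3728/21]
= [91, 152, 178]


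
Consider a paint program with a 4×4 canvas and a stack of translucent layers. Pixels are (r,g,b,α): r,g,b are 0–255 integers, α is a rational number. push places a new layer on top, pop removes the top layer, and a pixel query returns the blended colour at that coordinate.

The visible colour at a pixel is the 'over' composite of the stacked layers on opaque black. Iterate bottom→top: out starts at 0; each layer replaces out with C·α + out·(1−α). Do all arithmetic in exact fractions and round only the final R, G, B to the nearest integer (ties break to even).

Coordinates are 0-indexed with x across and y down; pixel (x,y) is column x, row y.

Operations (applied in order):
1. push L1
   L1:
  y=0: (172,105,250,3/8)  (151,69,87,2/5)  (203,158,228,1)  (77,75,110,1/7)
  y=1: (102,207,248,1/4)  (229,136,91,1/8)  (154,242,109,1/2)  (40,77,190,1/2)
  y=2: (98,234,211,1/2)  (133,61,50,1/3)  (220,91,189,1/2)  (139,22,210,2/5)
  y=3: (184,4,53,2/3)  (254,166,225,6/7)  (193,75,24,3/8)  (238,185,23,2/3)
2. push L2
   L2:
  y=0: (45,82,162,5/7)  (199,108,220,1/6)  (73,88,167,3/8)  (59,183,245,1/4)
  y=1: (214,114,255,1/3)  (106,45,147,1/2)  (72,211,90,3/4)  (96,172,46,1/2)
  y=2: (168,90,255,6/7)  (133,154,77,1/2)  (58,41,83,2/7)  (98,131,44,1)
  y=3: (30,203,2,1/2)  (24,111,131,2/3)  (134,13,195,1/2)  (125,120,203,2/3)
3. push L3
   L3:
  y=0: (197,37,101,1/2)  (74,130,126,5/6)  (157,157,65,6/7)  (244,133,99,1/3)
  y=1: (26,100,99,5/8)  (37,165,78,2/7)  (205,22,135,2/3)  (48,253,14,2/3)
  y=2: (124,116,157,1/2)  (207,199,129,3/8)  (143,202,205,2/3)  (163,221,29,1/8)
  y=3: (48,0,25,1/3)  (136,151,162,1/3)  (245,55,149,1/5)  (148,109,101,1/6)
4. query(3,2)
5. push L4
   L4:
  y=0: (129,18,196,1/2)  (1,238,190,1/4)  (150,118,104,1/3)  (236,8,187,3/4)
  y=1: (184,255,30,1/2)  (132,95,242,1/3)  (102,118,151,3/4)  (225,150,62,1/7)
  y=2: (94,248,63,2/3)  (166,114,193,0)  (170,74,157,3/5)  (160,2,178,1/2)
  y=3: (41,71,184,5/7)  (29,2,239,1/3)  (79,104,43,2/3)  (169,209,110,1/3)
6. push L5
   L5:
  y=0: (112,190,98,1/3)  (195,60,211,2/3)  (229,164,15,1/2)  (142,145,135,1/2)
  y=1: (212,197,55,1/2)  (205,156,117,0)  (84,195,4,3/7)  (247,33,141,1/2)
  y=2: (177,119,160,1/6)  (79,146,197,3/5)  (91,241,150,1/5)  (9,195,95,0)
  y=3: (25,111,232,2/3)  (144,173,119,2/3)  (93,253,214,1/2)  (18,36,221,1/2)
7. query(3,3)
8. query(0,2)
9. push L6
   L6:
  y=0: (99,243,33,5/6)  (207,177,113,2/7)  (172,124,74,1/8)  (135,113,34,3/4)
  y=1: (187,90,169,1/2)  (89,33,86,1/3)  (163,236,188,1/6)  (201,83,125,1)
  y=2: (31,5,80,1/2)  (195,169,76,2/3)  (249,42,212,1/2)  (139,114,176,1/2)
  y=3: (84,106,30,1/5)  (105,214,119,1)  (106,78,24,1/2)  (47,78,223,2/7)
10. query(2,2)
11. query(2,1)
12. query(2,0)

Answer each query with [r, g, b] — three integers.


at x=3,y=2 over L1,L2,L3:
L1 α=2/5: [278/5, 44/5, 84]
L2 α=1: [98, 131, 44]
L3 α=1/8: [849/8, 569/4, 337/8]
→ [106, 142, 42]

at x=3,y=3 over L1,L2,L3,L4,L5:
+L1 (α=2/3) → [476/3, 370/3, 46/3]
+L2 (α=2/3) → [1226/9, 1090/9, 1264/9]
+L3 (α=1/6) → [3731/27, 6431/54, 7229/54]
+L4 (α=1/3) → [12025/81, 12074/81, 10199/81]
+L5 (α=1/2) → [13483/162, 7495/81, 14050/81]
rounded: [83, 93, 173]

at x=0,y=2 over L1,L2,L3,L4,L5:
+L1 (α=1/2) → [49, 117, 211/2]
+L2 (α=6/7) → [151, 657/7, 3271/14]
+L3 (α=1/2) → [275/2, 1469/14, 5469/28]
+L4 (α=2/3) → [217/2, 8413/42, 2999/28]
+L5 (α=1/6) → [1439/12, 47063/252, 19475/168]
→ [120, 187, 116]

at x=2,y=2 over L1,L2,L3,L4,L5,L6:
L1 α=1/2: [110, 91/2, 189/2]
L2 α=2/7: [666/7, 619/14, 1277/14]
L3 α=2/3: [2668/21, 6275/42, 2339/14]
L4 α=3/5: [16046/105, 10937/105, 5636/35]
L5 α=1/5: [73739/525, 69053/525, 27794/175]
L6 α=1/2: [102232/525, 91103/1050, 32447/175]
= [195, 87, 185]

(2,1) stack=L1,L2,L3,L4,L5,L6; from [0,0,0]:
L1 α=1/2: [77, 121, 109/2]
L2 α=3/4: [293/4, 377/2, 649/8]
L3 α=2/3: [1933/12, 155/2, 2809/24]
L4 α=3/4: [5605/48, 863/8, 13681/96]
L5 α=3/7: [8629/84, 2033/14, 13969/168]
L6 α=1/6: [56837/504, 13469/84, 101429/1008]
rounded: [113, 160, 101]

(2,0) stack=L1,L2,L3,L4,L5,L6; from [0,0,0]:
after L1 α=1: [203, 158, 228]
after L2 α=3/8: [617/4, 527/4, 1641/8]
after L3 α=6/7: [4385/28, 4295/28, 4761/56]
after L4 α=1/3: [6485/42, 5947/42, 7673/84]
after L5 α=1/2: [16103/84, 12835/84, 8933/168]
after L6 α=1/8: [18167/96, 14323/96, 10709/192]
→ [189, 149, 56]


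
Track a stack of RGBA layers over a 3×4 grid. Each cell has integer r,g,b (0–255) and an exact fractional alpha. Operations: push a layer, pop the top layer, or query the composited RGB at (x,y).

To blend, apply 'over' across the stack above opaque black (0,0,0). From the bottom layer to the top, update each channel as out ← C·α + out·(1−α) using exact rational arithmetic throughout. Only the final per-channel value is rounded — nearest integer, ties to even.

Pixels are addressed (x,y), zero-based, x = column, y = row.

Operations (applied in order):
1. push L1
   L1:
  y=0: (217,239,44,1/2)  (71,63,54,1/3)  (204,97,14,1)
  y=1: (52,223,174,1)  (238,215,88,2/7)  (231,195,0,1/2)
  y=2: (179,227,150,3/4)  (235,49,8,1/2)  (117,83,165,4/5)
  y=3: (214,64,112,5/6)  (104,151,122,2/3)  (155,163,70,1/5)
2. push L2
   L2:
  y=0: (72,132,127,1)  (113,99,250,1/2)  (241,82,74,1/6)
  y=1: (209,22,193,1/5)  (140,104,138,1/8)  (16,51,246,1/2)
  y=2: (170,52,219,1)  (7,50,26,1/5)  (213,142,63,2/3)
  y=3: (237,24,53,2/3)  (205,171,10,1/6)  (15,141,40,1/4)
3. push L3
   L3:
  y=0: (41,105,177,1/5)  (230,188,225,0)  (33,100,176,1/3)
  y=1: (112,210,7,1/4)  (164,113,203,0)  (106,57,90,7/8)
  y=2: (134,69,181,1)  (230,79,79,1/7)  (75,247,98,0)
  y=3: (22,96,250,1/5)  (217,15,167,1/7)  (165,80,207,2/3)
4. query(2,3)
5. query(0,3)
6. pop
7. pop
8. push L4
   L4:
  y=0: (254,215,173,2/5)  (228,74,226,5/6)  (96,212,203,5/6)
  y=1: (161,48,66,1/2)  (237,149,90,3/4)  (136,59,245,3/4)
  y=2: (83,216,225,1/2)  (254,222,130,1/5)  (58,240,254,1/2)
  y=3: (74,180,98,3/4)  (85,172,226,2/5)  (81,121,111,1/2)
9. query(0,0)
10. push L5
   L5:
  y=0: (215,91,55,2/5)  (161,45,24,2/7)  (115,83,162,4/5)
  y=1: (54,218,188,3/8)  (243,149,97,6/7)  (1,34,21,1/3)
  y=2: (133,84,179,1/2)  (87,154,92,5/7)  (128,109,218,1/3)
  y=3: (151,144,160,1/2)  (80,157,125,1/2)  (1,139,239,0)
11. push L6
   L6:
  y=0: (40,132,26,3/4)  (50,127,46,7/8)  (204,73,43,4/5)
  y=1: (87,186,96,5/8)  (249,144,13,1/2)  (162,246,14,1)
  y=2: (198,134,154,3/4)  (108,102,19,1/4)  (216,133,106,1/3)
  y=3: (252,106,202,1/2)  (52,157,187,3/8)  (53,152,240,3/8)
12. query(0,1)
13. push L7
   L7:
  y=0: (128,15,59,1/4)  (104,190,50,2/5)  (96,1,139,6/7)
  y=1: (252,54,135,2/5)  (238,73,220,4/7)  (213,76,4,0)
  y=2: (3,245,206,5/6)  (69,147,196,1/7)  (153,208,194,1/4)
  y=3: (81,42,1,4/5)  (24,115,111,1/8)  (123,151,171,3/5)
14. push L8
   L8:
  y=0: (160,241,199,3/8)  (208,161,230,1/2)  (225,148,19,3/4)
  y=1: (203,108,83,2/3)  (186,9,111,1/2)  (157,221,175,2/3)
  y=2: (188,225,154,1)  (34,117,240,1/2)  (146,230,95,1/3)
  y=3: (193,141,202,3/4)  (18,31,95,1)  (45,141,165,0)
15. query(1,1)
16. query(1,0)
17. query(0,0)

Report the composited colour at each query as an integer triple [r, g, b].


at x=2,y=3 over L1,L2,L3:
+L1 (α=1/5) → [31, 163/5, 14]
+L2 (α=1/4) → [27, 597/10, 41/2]
+L3 (α=2/3) → [119, 2197/30, 869/6]
→ [119, 73, 145]

query (0,3) [L1,L2,L3] — begin 0,0,0
after L1 α=5/6: [535/3, 160/3, 280/3]
after L2 α=2/3: [1957/9, 304/9, 598/9]
after L3 α=1/5: [8026/45, 416/9, 4642/45]
→ [178, 46, 103]

(0,0) stack=L1,L4; from [0,0,0]:
L1 α=1/2: [217/2, 239/2, 22]
L4 α=2/5: [1667/10, 1577/10, 412/5]
= [167, 158, 82]

at x=0,y=1 over L1,L4,L5,L6:
L1 α=1: [52, 223, 174]
L4 α=1/2: [213/2, 271/2, 120]
L5 α=3/8: [1389/16, 2663/16, 291/2]
L6 α=5/8: [11127/128, 22869/128, 1833/16]
rounded: [87, 179, 115]

at x=1,y=1 over L1,L4,L5,L6,L7,L8:
L1 α=2/7: [68, 430/7, 176/7]
L4 α=3/4: [779/4, 3559/28, 1033/14]
L5 α=6/7: [6611/28, 28591/196, 9181/98]
L6 α=1/2: [13583/56, 56815/392, 10455/196]
L7 α=4/7: [94061/392, 284909/2744, 203845/1372]
L8 α=1/2: [166973/784, 309605/5488, 356137/2744]
= [213, 56, 130]

at x=1,y=0 over L1,L4,L5,L6,L7,L8:
L1 α=1/3: [71/3, 21, 18]
L4 α=5/6: [3491/18, 391/6, 574/3]
L5 α=2/7: [23251/126, 2495/42, 3014/21]
L6 α=7/8: [67351/1008, 39833/336, 1222/21]
L7 α=2/5: [137239/1680, 82393/560, 1922/35]
L8 α=1/2: [486679/3360, 172553/1120, 4986/35]
→ [145, 154, 142]

at x=0,y=0 over L1,L4,L5,L6,L7,L8:
+L1 (α=1/2) → [217/2, 239/2, 22]
+L4 (α=2/5) → [1667/10, 1577/10, 412/5]
+L5 (α=2/5) → [9301/50, 6551/50, 1786/25]
+L6 (α=3/4) → [15301/200, 26351/200, 934/25]
+L7 (α=1/4) → [71503/800, 82053/800, 4277/100]
+L8 (α=3/8) → [148303/1280, 197733/1280, 16217/160]
→ [116, 154, 101]


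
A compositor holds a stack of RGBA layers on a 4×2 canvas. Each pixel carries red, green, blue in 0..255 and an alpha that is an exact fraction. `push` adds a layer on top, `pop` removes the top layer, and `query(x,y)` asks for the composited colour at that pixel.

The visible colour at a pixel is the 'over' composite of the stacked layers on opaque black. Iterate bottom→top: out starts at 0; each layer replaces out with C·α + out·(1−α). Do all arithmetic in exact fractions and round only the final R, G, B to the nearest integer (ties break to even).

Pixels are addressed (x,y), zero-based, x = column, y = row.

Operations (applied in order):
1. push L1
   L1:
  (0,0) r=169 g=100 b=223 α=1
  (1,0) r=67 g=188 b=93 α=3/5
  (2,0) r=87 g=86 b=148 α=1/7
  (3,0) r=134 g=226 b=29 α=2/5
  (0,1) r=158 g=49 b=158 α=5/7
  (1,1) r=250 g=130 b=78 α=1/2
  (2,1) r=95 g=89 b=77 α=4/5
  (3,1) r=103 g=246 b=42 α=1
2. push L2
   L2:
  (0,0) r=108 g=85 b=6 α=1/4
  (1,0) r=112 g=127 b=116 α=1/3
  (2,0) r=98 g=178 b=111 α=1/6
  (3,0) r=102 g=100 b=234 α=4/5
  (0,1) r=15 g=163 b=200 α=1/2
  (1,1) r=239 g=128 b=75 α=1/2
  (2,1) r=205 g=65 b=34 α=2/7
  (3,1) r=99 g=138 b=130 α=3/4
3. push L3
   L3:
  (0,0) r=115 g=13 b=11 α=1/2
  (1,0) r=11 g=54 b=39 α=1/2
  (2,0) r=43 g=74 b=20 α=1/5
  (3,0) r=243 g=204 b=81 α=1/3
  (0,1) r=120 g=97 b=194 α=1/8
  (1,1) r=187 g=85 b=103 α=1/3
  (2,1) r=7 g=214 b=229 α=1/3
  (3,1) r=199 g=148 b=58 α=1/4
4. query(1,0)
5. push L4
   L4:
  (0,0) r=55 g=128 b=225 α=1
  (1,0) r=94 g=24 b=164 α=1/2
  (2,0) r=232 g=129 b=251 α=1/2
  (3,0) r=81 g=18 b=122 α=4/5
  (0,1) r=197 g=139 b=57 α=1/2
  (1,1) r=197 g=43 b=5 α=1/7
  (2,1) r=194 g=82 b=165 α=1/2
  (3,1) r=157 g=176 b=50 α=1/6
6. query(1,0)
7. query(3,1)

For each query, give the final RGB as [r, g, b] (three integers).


(1,0) stack=L1,L2,L3; from [0,0,0]:
L1 α=3/5: [201/5, 564/5, 279/5]
L2 α=1/3: [962/15, 1763/15, 1138/15]
L3 α=1/2: [1127/30, 2573/30, 1723/30]
→ [38, 86, 57]

(1,0) stack=L1,L2,L3,L4; from [0,0,0]:
after L1 α=3/5: [201/5, 564/5, 279/5]
after L2 α=1/3: [962/15, 1763/15, 1138/15]
after L3 α=1/2: [1127/30, 2573/30, 1723/30]
after L4 α=1/2: [3947/60, 3293/60, 6643/60]
= [66, 55, 111]

at x=3,y=1 over L1,L2,L3,L4:
L1 α=1: [103, 246, 42]
L2 α=3/4: [100, 165, 108]
L3 α=1/4: [499/4, 643/4, 191/2]
L4 α=1/6: [1041/8, 3919/24, 1055/12]
= [130, 163, 88]


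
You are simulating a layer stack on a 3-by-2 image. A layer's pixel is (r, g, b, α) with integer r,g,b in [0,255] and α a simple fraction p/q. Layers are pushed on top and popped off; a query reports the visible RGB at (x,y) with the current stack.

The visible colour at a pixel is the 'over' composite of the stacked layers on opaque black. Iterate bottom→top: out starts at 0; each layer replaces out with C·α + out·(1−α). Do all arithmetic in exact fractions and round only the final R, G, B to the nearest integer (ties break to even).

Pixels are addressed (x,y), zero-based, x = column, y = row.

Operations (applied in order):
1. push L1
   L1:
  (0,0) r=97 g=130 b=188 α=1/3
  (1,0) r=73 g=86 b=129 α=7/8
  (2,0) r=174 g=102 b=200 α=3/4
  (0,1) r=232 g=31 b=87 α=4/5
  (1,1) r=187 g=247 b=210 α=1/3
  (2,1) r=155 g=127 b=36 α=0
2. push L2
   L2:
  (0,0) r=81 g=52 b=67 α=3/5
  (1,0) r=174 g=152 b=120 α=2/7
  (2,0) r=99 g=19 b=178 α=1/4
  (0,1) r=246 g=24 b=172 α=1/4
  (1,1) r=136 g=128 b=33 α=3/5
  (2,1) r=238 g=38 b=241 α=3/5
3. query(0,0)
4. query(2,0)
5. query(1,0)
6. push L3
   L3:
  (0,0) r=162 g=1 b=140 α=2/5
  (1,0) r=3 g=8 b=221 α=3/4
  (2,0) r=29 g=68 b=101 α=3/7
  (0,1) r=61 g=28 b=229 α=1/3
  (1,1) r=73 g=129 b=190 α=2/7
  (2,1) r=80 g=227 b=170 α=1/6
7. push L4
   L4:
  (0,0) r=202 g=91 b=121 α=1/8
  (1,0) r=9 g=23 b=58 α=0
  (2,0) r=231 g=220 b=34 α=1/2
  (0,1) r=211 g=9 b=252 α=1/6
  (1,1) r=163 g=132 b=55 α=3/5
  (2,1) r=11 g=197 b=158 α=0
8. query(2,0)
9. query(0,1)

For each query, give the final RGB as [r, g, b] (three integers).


query (0,0) [L1,L2] — begin 0,0,0
L1 α=1/3: [97/3, 130/3, 188/3]
L2 α=3/5: [923/15, 728/15, 979/15]
= [62, 49, 65]

query (2,0) [L1,L2] — begin 0,0,0
after L1 α=3/4: [261/2, 153/2, 150]
after L2 α=1/4: [981/8, 497/8, 157]
rounded: [123, 62, 157]

at x=1,y=0 over L1,L2:
+L1 (α=7/8) → [511/8, 301/4, 903/8]
+L2 (α=2/7) → [5339/56, 2721/28, 6435/56]
→ [95, 97, 115]

(2,0) stack=L1,L2,L3,L4; from [0,0,0]:
+L1 (α=3/4) → [261/2, 153/2, 150]
+L2 (α=1/4) → [981/8, 497/8, 157]
+L3 (α=3/7) → [165/2, 905/14, 133]
+L4 (α=1/2) → [627/4, 3985/28, 167/2]
rounded: [157, 142, 84]

query (0,1) [L1,L2,L3,L4] — begin 0,0,0
+L1 (α=4/5) → [928/5, 124/5, 348/5]
+L2 (α=1/4) → [2007/10, 123/5, 476/5]
+L3 (α=1/3) → [2312/15, 386/15, 699/5]
+L4 (α=1/6) → [2945/18, 413/18, 317/2]
→ [164, 23, 158]


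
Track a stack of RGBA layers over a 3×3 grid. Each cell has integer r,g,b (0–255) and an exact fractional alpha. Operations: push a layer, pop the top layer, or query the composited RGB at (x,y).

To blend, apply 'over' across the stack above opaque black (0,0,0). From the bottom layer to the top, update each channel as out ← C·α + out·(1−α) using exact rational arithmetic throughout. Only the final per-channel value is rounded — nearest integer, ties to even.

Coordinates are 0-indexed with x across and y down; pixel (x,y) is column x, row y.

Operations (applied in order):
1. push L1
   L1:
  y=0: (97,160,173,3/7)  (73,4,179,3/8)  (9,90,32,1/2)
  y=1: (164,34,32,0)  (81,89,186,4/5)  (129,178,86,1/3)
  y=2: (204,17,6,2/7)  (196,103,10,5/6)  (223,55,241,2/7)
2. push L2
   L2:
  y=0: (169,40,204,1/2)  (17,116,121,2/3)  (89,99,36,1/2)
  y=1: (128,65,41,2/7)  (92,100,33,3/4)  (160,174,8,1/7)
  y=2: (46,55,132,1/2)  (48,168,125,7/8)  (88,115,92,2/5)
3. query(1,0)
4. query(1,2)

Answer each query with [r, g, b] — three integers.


(1,0) stack=L1,L2; from [0,0,0]:
L1 α=3/8: [219/8, 3/2, 537/8]
L2 α=2/3: [491/24, 467/6, 2473/24]
rounded: [20, 78, 103]

query (1,2) [L1,L2] — begin 0,0,0
after L1 α=5/6: [490/3, 515/6, 25/3]
after L2 α=7/8: [749/12, 7571/48, 1325/12]
= [62, 158, 110]


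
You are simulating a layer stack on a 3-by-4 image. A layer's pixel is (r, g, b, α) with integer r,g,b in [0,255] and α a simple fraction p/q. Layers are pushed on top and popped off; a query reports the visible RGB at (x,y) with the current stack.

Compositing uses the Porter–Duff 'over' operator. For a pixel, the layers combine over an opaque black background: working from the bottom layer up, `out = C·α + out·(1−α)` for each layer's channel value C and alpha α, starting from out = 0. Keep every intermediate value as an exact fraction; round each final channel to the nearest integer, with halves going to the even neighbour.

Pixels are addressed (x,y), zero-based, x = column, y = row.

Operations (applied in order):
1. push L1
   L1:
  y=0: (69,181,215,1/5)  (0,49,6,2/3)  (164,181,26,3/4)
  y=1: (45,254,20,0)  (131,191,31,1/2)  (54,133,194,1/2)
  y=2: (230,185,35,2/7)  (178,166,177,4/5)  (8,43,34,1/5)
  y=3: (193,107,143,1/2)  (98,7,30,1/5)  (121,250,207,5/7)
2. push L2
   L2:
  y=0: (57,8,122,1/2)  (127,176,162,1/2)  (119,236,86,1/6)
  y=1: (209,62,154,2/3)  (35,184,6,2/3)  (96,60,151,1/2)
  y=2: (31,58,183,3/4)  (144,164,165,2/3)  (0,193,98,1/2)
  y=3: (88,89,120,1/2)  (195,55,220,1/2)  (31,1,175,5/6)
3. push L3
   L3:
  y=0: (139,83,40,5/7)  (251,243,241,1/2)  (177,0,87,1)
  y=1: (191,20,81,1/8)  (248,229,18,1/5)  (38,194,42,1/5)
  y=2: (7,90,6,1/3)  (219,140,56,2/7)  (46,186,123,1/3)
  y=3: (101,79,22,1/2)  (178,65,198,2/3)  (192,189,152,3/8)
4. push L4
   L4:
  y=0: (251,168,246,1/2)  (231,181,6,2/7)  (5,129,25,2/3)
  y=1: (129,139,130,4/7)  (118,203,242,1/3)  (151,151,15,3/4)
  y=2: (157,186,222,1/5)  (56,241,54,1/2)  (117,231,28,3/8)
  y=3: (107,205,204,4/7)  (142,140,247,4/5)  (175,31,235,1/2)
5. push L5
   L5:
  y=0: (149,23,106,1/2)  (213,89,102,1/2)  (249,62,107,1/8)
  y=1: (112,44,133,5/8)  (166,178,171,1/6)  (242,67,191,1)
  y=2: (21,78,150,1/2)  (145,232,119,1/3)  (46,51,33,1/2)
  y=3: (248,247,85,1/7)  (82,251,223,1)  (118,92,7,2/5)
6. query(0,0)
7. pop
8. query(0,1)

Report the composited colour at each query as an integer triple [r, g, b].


(0,0) stack=L1,L2,L3,L4,L5; from [0,0,0]:
after L1 α=1/5: [69/5, 181/5, 43]
after L2 α=1/2: [177/5, 221/10, 165/2]
after L3 α=5/7: [547/5, 328/5, 365/7]
after L4 α=1/2: [901/5, 584/5, 2087/14]
after L5 α=1/2: [823/5, 699/10, 3571/28]
= [165, 70, 128]

at x=0,y=1 over L1,L2,L3,L4:
+L1 (α=0) → [0, 0, 0]
+L2 (α=2/3) → [418/3, 124/3, 308/3]
+L3 (α=1/8) → [3499/24, 116/3, 2399/24]
+L4 (α=4/7) → [7627/56, 96, 937/8]
= [136, 96, 117]


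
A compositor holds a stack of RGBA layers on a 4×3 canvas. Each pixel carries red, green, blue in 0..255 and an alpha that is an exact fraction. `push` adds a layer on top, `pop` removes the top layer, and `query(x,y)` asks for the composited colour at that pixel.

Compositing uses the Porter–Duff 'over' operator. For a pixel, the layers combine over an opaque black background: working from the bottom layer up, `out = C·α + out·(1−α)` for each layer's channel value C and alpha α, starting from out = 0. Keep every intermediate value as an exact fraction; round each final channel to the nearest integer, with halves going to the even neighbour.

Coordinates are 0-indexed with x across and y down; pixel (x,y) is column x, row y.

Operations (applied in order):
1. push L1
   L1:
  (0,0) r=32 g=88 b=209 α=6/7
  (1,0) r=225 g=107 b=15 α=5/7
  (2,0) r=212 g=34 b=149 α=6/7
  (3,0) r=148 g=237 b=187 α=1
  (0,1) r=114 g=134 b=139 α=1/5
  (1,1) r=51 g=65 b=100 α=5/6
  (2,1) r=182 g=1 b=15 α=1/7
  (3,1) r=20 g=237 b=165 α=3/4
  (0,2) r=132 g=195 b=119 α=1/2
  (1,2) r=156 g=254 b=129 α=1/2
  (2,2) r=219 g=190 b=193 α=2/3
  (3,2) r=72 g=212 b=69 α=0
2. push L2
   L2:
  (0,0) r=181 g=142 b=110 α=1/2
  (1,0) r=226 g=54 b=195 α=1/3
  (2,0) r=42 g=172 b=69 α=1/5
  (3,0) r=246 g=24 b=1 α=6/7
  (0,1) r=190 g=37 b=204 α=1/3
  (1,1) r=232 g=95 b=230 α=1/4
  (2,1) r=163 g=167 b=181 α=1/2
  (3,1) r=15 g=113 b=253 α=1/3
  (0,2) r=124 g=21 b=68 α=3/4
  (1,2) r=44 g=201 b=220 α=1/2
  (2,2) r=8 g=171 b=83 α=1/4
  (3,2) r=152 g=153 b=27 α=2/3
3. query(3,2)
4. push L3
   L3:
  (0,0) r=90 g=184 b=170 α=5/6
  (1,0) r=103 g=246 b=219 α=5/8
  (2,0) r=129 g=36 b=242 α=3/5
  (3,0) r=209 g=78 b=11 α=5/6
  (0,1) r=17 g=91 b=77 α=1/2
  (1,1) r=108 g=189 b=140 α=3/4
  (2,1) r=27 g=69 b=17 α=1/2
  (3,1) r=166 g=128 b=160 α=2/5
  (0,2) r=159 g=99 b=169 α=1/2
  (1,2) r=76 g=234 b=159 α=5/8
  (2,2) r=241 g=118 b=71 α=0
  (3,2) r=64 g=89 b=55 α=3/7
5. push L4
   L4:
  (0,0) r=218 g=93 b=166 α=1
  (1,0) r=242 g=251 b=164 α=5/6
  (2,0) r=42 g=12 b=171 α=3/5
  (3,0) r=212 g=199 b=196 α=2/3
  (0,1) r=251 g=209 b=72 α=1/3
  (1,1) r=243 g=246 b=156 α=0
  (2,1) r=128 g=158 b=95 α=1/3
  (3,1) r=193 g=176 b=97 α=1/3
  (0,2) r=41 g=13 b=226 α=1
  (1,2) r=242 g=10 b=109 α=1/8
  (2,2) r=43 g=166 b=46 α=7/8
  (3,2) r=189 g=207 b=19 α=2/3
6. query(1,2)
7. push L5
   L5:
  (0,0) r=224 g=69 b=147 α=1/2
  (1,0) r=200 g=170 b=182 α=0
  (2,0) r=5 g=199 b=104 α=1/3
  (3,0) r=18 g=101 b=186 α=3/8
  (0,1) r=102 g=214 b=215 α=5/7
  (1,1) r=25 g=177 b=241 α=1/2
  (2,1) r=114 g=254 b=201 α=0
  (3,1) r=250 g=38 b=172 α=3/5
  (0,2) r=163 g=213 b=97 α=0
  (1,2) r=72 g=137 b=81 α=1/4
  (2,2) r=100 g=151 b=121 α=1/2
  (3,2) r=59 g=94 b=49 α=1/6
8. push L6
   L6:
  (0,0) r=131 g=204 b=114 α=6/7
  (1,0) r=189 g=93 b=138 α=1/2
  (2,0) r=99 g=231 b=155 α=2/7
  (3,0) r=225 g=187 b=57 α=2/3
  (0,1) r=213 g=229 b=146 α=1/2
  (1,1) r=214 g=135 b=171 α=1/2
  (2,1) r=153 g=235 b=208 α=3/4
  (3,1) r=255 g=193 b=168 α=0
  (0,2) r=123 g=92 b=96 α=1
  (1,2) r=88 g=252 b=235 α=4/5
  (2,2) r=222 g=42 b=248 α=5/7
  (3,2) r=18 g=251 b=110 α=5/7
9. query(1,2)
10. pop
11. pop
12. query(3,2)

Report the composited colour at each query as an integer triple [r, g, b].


at x=3,y=2 over L1,L2:
after L1 α=0: [0, 0, 0]
after L2 α=2/3: [304/3, 102, 18]
rounded: [101, 102, 18]

query (1,2) [L1,L2,L3,L4] — begin 0,0,0
after L1 α=1/2: [78, 127, 129/2]
after L2 α=1/2: [61, 164, 569/4]
after L3 α=5/8: [563/8, 831/4, 4887/32]
after L4 α=1/8: [5877/64, 5857/32, 37697/256]
= [92, 183, 147]

(1,2) stack=L1,L2,L3,L4,L5,L6; from [0,0,0]:
L1 α=1/2: [78, 127, 129/2]
L2 α=1/2: [61, 164, 569/4]
L3 α=5/8: [563/8, 831/4, 4887/32]
L4 α=1/8: [5877/64, 5857/32, 37697/256]
L5 α=1/4: [22239/256, 21955/128, 133827/1024]
L6 α=4/5: [112351/1280, 150979/640, 1096387/5120]
= [88, 236, 214]

(3,2) stack=L1,L2,L3,L4; from [0,0,0]:
after L1 α=0: [0, 0, 0]
after L2 α=2/3: [304/3, 102, 18]
after L3 α=3/7: [256/3, 675/7, 237/7]
after L4 α=2/3: [1390/9, 1191/7, 503/21]
rounded: [154, 170, 24]
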